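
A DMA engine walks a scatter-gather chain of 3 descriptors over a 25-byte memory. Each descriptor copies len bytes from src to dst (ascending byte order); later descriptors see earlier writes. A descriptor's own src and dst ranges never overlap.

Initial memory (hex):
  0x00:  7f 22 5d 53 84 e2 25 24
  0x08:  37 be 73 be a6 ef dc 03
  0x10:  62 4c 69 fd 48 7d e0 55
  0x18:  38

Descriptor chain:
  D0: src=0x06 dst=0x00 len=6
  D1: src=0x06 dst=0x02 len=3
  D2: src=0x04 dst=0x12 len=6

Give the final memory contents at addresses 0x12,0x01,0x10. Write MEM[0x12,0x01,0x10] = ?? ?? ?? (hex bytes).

  after D0: wrote 6B at 0x00 = 252437be73be
  after D1: wrote 3B at 0x02 = 252437
  after D2: wrote 6B at 0x12 = 37be252437be
query mem[0x12]=0x37, mem[0x01]=0x24, mem[0x10]=0x62

MEM[0x12,0x01,0x10] = 37 24 62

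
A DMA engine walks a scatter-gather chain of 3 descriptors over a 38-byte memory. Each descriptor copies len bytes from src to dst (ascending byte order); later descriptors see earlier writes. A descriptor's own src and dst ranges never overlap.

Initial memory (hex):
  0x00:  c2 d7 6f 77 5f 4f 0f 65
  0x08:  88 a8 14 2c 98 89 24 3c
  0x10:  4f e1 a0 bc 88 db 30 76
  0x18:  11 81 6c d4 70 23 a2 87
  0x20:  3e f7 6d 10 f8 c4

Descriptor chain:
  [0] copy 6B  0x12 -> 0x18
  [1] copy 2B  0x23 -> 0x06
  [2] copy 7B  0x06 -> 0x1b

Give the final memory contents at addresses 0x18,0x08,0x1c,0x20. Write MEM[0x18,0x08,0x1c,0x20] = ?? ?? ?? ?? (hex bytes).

MEM[0x18,0x08,0x1c,0x20] = a0 88 f8 2c

[0] 0x12->0x18 len=6 : a0 bc 88 db 30 76
[1] 0x23->0x06 len=2 : 10 f8
[2] 0x06->0x1b len=7 : 10 f8 88 a8 14 2c 98
query mem[0x18]=0xa0, mem[0x08]=0x88, mem[0x1c]=0xf8, mem[0x20]=0x2c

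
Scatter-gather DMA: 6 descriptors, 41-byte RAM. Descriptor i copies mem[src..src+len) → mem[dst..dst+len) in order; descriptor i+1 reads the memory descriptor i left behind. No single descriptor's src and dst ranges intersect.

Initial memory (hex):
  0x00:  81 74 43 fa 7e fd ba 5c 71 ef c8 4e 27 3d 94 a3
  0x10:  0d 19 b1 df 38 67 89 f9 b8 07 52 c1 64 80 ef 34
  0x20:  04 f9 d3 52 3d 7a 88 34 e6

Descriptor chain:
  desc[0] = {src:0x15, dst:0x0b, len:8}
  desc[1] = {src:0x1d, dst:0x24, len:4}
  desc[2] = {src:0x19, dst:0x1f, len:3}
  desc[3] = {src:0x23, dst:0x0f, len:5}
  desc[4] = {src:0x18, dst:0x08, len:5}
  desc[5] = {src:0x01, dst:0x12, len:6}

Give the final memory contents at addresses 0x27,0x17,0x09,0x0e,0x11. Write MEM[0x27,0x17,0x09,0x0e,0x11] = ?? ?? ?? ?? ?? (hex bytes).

MEM[0x27,0x17,0x09,0x0e,0x11] = 04 ba 07 b8 ef

#0 dst[0x0b+8] := {0x67,0x89,0xf9,0xb8,0x07,0x52,0xc1,0x64}
#1 dst[0x24+4] := {0x80,0xef,0x34,0x04}
#2 dst[0x1f+3] := {0x07,0x52,0xc1}
#3 dst[0x0f+5] := {0x52,0x80,0xef,0x34,0x04}
#4 dst[0x08+5] := {0xb8,0x07,0x52,0xc1,0x64}
#5 dst[0x12+6] := {0x74,0x43,0xfa,0x7e,0xfd,0xba}
query mem[0x27]=0x04, mem[0x17]=0xba, mem[0x09]=0x07, mem[0x0e]=0xb8, mem[0x11]=0xef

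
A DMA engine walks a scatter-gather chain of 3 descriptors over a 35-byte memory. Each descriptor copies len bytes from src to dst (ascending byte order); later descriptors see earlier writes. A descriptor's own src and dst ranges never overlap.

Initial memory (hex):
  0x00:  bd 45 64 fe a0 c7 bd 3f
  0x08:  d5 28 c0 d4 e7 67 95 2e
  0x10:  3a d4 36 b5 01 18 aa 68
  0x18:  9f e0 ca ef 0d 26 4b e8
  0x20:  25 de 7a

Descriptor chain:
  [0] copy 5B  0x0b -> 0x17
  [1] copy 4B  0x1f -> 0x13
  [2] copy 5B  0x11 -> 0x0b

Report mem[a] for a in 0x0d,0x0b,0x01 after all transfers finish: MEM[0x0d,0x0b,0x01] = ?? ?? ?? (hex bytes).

MEM[0x0d,0x0b,0x01] = e8 d4 45

[0] 0x0b->0x17 len=5 : d4 e7 67 95 2e
[1] 0x1f->0x13 len=4 : e8 25 de 7a
[2] 0x11->0x0b len=5 : d4 36 e8 25 de
query mem[0x0d]=0xe8, mem[0x0b]=0xd4, mem[0x01]=0x45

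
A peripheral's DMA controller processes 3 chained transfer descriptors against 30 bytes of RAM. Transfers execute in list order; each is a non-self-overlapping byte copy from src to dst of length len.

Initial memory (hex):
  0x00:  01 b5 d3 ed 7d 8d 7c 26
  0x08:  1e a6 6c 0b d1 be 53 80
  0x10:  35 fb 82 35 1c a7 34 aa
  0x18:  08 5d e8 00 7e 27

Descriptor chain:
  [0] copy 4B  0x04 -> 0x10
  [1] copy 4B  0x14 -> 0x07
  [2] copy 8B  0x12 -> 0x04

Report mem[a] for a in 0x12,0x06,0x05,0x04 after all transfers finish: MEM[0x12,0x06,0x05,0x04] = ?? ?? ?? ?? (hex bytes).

D0: mem[0x10..0x13] <- [7d 8d 7c 26]
D1: mem[0x07..0x0a] <- [1c a7 34 aa]
D2: mem[0x04..0x0b] <- [7c 26 1c a7 34 aa 08 5d]
query mem[0x12]=0x7c, mem[0x06]=0x1c, mem[0x05]=0x26, mem[0x04]=0x7c

MEM[0x12,0x06,0x05,0x04] = 7c 1c 26 7c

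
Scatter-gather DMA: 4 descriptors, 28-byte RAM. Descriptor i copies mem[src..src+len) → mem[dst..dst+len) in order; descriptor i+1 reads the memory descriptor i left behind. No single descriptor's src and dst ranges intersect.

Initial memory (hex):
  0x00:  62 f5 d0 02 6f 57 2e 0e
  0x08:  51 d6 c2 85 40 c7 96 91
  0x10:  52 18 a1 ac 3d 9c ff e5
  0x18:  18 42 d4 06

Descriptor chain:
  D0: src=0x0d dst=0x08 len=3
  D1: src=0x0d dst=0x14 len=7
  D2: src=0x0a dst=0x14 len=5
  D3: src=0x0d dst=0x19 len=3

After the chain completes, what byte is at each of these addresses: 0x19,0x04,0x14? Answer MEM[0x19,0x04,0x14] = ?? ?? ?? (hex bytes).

  after D0: wrote 3B at 0x08 = c79691
  after D1: wrote 7B at 0x14 = c796915218a1ac
  after D2: wrote 5B at 0x14 = 918540c796
  after D3: wrote 3B at 0x19 = c79691
query mem[0x19]=0xc7, mem[0x04]=0x6f, mem[0x14]=0x91

MEM[0x19,0x04,0x14] = c7 6f 91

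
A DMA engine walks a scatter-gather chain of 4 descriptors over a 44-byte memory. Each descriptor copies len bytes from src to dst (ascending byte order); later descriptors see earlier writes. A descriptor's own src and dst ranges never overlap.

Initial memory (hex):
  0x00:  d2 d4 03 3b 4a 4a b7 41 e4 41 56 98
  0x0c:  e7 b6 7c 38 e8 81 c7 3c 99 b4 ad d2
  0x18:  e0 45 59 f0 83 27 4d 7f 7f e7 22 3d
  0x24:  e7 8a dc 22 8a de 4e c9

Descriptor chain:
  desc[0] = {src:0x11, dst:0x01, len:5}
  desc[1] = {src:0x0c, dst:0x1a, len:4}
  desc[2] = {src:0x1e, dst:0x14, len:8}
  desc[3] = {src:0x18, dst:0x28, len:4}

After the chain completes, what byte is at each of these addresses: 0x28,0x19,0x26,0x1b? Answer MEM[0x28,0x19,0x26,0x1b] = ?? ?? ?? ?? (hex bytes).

MEM[0x28,0x19,0x26,0x1b] = 22 3d dc 8a

#0 dst[0x01+5] := {0x81,0xc7,0x3c,0x99,0xb4}
#1 dst[0x1a+4] := {0xe7,0xb6,0x7c,0x38}
#2 dst[0x14+8] := {0x4d,0x7f,0x7f,0xe7,0x22,0x3d,0xe7,0x8a}
#3 dst[0x28+4] := {0x22,0x3d,0xe7,0x8a}
query mem[0x28]=0x22, mem[0x19]=0x3d, mem[0x26]=0xdc, mem[0x1b]=0x8a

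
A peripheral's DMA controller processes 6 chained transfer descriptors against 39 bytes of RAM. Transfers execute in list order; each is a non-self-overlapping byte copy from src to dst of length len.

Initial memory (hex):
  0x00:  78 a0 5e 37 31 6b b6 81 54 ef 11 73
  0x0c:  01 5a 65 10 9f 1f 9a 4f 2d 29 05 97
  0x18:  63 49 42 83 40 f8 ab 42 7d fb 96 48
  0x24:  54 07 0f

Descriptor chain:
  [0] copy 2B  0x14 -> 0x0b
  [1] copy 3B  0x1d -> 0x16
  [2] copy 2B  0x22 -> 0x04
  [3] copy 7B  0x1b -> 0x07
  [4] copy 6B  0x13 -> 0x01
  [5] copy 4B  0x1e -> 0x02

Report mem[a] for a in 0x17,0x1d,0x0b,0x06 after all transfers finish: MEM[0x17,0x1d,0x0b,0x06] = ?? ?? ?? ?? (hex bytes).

#0 dst[0x0b+2] := {0x2d,0x29}
#1 dst[0x16+3] := {0xf8,0xab,0x42}
#2 dst[0x04+2] := {0x96,0x48}
#3 dst[0x07+7] := {0x83,0x40,0xf8,0xab,0x42,0x7d,0xfb}
#4 dst[0x01+6] := {0x4f,0x2d,0x29,0xf8,0xab,0x42}
#5 dst[0x02+4] := {0xab,0x42,0x7d,0xfb}
query mem[0x17]=0xab, mem[0x1d]=0xf8, mem[0x0b]=0x42, mem[0x06]=0x42

MEM[0x17,0x1d,0x0b,0x06] = ab f8 42 42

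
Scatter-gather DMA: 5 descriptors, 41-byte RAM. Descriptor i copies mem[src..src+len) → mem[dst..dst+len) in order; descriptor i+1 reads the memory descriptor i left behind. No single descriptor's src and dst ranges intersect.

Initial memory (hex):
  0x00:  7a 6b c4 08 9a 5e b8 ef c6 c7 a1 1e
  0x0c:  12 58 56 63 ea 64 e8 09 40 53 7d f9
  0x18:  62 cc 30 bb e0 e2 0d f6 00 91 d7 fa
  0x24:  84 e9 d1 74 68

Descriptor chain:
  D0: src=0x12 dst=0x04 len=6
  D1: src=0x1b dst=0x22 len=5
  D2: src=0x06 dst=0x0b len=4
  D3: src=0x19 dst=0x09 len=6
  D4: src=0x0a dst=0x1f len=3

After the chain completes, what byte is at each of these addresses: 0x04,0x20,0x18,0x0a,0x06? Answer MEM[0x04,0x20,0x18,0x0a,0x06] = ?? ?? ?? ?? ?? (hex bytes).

  after D0: wrote 6B at 0x04 = e80940537df9
  after D1: wrote 5B at 0x22 = bbe0e20df6
  after D2: wrote 4B at 0x0b = 40537df9
  after D3: wrote 6B at 0x09 = cc30bbe0e20d
  after D4: wrote 3B at 0x1f = 30bbe0
query mem[0x04]=0xe8, mem[0x20]=0xbb, mem[0x18]=0x62, mem[0x0a]=0x30, mem[0x06]=0x40

MEM[0x04,0x20,0x18,0x0a,0x06] = e8 bb 62 30 40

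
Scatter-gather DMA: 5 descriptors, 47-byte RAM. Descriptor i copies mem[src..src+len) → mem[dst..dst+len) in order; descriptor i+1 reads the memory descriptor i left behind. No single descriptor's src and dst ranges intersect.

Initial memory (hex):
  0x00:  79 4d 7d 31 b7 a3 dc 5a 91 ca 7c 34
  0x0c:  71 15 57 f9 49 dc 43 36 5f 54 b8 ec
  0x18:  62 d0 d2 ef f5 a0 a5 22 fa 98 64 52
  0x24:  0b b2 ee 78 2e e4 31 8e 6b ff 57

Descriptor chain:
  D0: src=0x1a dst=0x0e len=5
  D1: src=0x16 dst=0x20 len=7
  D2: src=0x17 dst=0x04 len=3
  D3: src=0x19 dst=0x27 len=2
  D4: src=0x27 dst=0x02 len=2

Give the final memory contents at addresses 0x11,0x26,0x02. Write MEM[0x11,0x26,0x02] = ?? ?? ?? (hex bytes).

MEM[0x11,0x26,0x02] = a0 f5 d0

  after D0: wrote 5B at 0x0e = d2eff5a0a5
  after D1: wrote 7B at 0x20 = b8ec62d0d2eff5
  after D2: wrote 3B at 0x04 = ec62d0
  after D3: wrote 2B at 0x27 = d0d2
  after D4: wrote 2B at 0x02 = d0d2
query mem[0x11]=0xa0, mem[0x26]=0xf5, mem[0x02]=0xd0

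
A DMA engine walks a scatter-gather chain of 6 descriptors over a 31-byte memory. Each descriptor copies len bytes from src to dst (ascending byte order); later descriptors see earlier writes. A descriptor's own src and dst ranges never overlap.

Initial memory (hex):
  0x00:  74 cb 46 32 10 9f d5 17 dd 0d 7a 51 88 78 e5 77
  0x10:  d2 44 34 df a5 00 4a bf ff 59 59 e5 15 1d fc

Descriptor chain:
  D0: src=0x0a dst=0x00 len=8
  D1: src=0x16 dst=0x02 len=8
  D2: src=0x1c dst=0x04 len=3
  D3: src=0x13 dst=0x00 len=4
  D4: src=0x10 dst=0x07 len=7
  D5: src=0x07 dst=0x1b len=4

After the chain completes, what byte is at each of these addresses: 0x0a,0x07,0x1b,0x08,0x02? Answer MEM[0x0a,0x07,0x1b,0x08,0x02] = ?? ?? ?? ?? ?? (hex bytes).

[0] 0x0a->0x00 len=8 : 7a 51 88 78 e5 77 d2 44
[1] 0x16->0x02 len=8 : 4a bf ff 59 59 e5 15 1d
[2] 0x1c->0x04 len=3 : 15 1d fc
[3] 0x13->0x00 len=4 : df a5 00 4a
[4] 0x10->0x07 len=7 : d2 44 34 df a5 00 4a
[5] 0x07->0x1b len=4 : d2 44 34 df
query mem[0x0a]=0xdf, mem[0x07]=0xd2, mem[0x1b]=0xd2, mem[0x08]=0x44, mem[0x02]=0x00

MEM[0x0a,0x07,0x1b,0x08,0x02] = df d2 d2 44 00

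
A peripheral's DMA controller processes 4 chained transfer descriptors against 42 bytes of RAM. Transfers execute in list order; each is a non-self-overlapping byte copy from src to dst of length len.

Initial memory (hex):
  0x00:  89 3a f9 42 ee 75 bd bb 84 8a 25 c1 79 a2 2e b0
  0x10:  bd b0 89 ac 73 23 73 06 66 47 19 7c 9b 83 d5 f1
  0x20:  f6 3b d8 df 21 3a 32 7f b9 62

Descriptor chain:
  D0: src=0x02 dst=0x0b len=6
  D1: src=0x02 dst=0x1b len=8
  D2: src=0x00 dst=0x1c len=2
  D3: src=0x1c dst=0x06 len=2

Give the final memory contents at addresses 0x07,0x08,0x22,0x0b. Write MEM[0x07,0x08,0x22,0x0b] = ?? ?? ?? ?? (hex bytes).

D0: mem[0x0b..0x10] <- [f9 42 ee 75 bd bb]
D1: mem[0x1b..0x22] <- [f9 42 ee 75 bd bb 84 8a]
D2: mem[0x1c..0x1d] <- [89 3a]
D3: mem[0x06..0x07] <- [89 3a]
query mem[0x07]=0x3a, mem[0x08]=0x84, mem[0x22]=0x8a, mem[0x0b]=0xf9

MEM[0x07,0x08,0x22,0x0b] = 3a 84 8a f9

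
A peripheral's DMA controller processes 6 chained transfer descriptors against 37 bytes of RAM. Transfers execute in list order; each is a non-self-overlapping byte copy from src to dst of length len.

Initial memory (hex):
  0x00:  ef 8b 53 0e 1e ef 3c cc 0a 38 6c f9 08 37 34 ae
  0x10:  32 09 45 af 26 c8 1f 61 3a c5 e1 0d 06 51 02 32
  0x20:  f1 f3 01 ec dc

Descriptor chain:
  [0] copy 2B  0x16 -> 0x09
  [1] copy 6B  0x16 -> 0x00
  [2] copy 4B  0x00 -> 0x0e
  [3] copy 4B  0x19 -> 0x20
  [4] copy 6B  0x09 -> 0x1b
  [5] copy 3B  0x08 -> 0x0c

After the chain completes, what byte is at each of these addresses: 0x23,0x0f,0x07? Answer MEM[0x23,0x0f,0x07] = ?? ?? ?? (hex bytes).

MEM[0x23,0x0f,0x07] = 06 61 cc

[0] 0x16->0x09 len=2 : 1f 61
[1] 0x16->0x00 len=6 : 1f 61 3a c5 e1 0d
[2] 0x00->0x0e len=4 : 1f 61 3a c5
[3] 0x19->0x20 len=4 : c5 e1 0d 06
[4] 0x09->0x1b len=6 : 1f 61 f9 08 37 1f
[5] 0x08->0x0c len=3 : 0a 1f 61
query mem[0x23]=0x06, mem[0x0f]=0x61, mem[0x07]=0xcc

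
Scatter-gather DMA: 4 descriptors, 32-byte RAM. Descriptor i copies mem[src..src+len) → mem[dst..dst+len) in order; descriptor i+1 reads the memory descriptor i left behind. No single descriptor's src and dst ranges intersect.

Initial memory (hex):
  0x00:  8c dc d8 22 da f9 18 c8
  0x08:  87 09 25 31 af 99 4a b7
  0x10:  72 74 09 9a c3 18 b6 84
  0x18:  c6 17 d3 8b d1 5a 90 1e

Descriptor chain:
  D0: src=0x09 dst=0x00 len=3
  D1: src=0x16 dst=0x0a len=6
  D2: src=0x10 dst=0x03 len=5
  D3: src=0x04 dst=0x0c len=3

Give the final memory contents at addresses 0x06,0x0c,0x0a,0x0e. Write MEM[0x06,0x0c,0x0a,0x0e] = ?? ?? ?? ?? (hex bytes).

MEM[0x06,0x0c,0x0a,0x0e] = 9a 74 b6 9a

  after D0: wrote 3B at 0x00 = 092531
  after D1: wrote 6B at 0x0a = b684c617d38b
  after D2: wrote 5B at 0x03 = 7274099ac3
  after D3: wrote 3B at 0x0c = 74099a
query mem[0x06]=0x9a, mem[0x0c]=0x74, mem[0x0a]=0xb6, mem[0x0e]=0x9a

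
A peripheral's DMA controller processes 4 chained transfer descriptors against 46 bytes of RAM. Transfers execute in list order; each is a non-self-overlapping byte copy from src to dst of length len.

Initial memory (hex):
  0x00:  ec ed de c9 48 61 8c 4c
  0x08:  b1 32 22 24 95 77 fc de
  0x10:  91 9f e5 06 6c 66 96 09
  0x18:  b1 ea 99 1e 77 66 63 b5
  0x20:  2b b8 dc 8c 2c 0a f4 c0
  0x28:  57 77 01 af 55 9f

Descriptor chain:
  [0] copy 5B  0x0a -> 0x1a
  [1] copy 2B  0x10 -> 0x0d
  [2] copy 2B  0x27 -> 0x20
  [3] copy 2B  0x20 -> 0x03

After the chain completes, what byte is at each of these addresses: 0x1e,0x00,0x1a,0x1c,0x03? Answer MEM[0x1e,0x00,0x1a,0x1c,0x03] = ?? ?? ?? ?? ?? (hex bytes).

D0: mem[0x1a..0x1e] <- [22 24 95 77 fc]
D1: mem[0x0d..0x0e] <- [91 9f]
D2: mem[0x20..0x21] <- [c0 57]
D3: mem[0x03..0x04] <- [c0 57]
query mem[0x1e]=0xfc, mem[0x00]=0xec, mem[0x1a]=0x22, mem[0x1c]=0x95, mem[0x03]=0xc0

MEM[0x1e,0x00,0x1a,0x1c,0x03] = fc ec 22 95 c0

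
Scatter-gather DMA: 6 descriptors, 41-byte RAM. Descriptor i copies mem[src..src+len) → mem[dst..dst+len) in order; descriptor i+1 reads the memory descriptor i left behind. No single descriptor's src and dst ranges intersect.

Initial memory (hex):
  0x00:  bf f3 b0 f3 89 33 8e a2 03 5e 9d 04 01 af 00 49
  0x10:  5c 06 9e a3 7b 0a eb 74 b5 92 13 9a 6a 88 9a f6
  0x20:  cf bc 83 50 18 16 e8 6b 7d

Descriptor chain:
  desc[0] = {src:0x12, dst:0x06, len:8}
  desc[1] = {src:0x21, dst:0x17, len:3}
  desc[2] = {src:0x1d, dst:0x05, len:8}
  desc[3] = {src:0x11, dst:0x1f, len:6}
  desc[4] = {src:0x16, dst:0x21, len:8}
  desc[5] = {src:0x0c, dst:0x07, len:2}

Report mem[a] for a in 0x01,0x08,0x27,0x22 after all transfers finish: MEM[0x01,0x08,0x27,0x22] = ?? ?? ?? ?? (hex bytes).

  after D0: wrote 8B at 0x06 = 9ea37b0aeb74b592
  after D1: wrote 3B at 0x17 = bc8350
  after D2: wrote 8B at 0x05 = 889af6cfbc835018
  after D3: wrote 6B at 0x1f = 069ea37b0aeb
  after D4: wrote 8B at 0x21 = ebbc8350139a6a88
  after D5: wrote 2B at 0x07 = 1892
query mem[0x01]=0xf3, mem[0x08]=0x92, mem[0x27]=0x6a, mem[0x22]=0xbc

MEM[0x01,0x08,0x27,0x22] = f3 92 6a bc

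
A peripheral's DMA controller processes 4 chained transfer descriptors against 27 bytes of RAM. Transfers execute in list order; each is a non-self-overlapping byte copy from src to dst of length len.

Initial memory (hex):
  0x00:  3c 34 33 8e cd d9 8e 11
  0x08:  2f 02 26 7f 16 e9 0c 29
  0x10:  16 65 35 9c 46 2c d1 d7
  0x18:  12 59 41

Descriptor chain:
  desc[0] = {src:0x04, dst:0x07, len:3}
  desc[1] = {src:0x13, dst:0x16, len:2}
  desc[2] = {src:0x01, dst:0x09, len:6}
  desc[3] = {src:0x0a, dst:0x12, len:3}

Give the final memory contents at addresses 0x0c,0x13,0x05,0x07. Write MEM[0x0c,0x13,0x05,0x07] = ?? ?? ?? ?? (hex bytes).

D0: mem[0x07..0x09] <- [cd d9 8e]
D1: mem[0x16..0x17] <- [9c 46]
D2: mem[0x09..0x0e] <- [34 33 8e cd d9 8e]
D3: mem[0x12..0x14] <- [33 8e cd]
query mem[0x0c]=0xcd, mem[0x13]=0x8e, mem[0x05]=0xd9, mem[0x07]=0xcd

MEM[0x0c,0x13,0x05,0x07] = cd 8e d9 cd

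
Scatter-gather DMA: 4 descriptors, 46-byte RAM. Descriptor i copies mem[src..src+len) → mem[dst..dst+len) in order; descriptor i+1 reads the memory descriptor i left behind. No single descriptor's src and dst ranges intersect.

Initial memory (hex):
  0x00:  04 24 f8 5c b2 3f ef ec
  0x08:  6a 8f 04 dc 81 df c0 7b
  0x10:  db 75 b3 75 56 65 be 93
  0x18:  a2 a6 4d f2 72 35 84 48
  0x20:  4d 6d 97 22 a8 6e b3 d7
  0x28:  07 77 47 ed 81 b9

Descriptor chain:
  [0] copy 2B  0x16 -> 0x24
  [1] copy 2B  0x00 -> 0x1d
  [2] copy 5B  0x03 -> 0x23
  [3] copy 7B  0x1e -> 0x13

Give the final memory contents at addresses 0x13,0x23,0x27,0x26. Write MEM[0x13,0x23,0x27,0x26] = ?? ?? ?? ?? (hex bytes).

MEM[0x13,0x23,0x27,0x26] = 24 5c ec ef

D0: mem[0x24..0x25] <- [be 93]
D1: mem[0x1d..0x1e] <- [04 24]
D2: mem[0x23..0x27] <- [5c b2 3f ef ec]
D3: mem[0x13..0x19] <- [24 48 4d 6d 97 5c b2]
query mem[0x13]=0x24, mem[0x23]=0x5c, mem[0x27]=0xec, mem[0x26]=0xef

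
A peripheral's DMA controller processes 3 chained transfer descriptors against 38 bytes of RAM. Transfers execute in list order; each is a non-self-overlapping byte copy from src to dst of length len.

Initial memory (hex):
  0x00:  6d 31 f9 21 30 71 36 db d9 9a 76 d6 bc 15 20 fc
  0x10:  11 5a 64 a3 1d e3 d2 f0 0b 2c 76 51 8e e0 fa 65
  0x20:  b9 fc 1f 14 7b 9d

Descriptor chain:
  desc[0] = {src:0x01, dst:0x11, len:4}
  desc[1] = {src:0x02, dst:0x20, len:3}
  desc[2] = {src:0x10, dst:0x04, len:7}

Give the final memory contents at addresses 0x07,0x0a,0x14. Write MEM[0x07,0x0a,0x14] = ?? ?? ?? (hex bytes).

MEM[0x07,0x0a,0x14] = 21 d2 30

#0 dst[0x11+4] := {0x31,0xf9,0x21,0x30}
#1 dst[0x20+3] := {0xf9,0x21,0x30}
#2 dst[0x04+7] := {0x11,0x31,0xf9,0x21,0x30,0xe3,0xd2}
query mem[0x07]=0x21, mem[0x0a]=0xd2, mem[0x14]=0x30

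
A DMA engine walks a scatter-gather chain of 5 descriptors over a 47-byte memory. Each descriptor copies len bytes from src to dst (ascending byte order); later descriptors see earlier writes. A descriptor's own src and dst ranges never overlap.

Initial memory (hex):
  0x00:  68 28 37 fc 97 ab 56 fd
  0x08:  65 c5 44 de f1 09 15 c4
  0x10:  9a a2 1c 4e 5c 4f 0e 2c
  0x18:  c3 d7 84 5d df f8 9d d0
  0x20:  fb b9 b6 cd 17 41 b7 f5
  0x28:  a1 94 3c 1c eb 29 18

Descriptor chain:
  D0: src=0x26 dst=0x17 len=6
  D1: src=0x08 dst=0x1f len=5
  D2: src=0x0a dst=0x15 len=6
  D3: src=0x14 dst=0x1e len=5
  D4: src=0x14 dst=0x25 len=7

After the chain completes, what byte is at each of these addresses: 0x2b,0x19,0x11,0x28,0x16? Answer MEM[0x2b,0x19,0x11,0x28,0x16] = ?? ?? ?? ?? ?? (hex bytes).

MEM[0x2b,0x19,0x11,0x28,0x16] = c4 15 a2 f1 de

[0] 0x26->0x17 len=6 : b7 f5 a1 94 3c 1c
[1] 0x08->0x1f len=5 : 65 c5 44 de f1
[2] 0x0a->0x15 len=6 : 44 de f1 09 15 c4
[3] 0x14->0x1e len=5 : 5c 44 de f1 09
[4] 0x14->0x25 len=7 : 5c 44 de f1 09 15 c4
query mem[0x2b]=0xc4, mem[0x19]=0x15, mem[0x11]=0xa2, mem[0x28]=0xf1, mem[0x16]=0xde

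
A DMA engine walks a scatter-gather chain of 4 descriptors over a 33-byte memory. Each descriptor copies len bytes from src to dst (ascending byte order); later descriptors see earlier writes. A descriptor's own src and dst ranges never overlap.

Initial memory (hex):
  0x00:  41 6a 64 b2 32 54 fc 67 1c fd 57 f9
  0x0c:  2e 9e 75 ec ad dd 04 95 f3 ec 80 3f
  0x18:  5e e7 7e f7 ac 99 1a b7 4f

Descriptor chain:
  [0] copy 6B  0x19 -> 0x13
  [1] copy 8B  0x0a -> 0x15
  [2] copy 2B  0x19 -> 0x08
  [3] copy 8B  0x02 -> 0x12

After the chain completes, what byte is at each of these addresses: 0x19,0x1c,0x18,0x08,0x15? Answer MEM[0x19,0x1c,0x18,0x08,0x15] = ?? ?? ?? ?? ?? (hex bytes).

MEM[0x19,0x1c,0x18,0x08,0x15] = ec dd 75 75 54

D0: mem[0x13..0x18] <- [e7 7e f7 ac 99 1a]
D1: mem[0x15..0x1c] <- [57 f9 2e 9e 75 ec ad dd]
D2: mem[0x08..0x09] <- [75 ec]
D3: mem[0x12..0x19] <- [64 b2 32 54 fc 67 75 ec]
query mem[0x19]=0xec, mem[0x1c]=0xdd, mem[0x18]=0x75, mem[0x08]=0x75, mem[0x15]=0x54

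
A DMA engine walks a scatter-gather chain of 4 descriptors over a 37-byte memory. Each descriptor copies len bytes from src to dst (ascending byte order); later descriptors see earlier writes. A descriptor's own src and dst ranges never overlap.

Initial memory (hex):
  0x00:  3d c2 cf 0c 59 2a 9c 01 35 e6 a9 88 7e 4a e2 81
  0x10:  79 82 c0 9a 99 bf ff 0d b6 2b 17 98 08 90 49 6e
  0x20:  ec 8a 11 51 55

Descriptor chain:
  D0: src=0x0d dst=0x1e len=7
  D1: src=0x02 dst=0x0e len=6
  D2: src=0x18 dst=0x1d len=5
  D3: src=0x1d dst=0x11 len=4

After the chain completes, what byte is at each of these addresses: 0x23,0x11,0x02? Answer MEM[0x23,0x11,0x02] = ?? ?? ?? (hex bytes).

MEM[0x23,0x11,0x02] = c0 b6 cf

  after D0: wrote 7B at 0x1e = 4ae2817982c09a
  after D1: wrote 6B at 0x0e = cf0c592a9c01
  after D2: wrote 5B at 0x1d = b62b179808
  after D3: wrote 4B at 0x11 = b62b1798
query mem[0x23]=0xc0, mem[0x11]=0xb6, mem[0x02]=0xcf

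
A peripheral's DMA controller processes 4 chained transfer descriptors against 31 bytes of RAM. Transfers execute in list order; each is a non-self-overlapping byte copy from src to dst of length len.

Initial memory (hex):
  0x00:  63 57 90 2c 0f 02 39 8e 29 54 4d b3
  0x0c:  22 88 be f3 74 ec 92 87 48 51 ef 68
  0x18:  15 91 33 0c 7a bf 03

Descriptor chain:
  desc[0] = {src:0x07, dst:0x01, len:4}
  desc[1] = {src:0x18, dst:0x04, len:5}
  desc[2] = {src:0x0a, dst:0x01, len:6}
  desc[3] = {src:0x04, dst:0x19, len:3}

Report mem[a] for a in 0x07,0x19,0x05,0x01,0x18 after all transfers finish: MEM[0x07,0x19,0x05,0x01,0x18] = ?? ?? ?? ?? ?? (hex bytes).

  after D0: wrote 4B at 0x01 = 8e29544d
  after D1: wrote 5B at 0x04 = 1591330c7a
  after D2: wrote 6B at 0x01 = 4db32288bef3
  after D3: wrote 3B at 0x19 = 88bef3
query mem[0x07]=0x0c, mem[0x19]=0x88, mem[0x05]=0xbe, mem[0x01]=0x4d, mem[0x18]=0x15

MEM[0x07,0x19,0x05,0x01,0x18] = 0c 88 be 4d 15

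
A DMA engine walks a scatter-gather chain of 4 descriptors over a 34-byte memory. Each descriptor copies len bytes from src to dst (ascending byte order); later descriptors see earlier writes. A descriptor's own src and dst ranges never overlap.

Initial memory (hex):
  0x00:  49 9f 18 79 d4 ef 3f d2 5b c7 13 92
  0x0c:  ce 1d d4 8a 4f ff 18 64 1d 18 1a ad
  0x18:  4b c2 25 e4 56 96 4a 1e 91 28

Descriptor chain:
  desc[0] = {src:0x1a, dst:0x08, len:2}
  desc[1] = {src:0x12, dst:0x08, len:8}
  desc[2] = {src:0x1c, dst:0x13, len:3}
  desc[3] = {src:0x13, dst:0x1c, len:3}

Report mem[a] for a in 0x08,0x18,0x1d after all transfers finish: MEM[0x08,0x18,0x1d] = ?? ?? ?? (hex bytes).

  after D0: wrote 2B at 0x08 = 25e4
  after D1: wrote 8B at 0x08 = 18641d181aad4bc2
  after D2: wrote 3B at 0x13 = 56964a
  after D3: wrote 3B at 0x1c = 56964a
query mem[0x08]=0x18, mem[0x18]=0x4b, mem[0x1d]=0x96

MEM[0x08,0x18,0x1d] = 18 4b 96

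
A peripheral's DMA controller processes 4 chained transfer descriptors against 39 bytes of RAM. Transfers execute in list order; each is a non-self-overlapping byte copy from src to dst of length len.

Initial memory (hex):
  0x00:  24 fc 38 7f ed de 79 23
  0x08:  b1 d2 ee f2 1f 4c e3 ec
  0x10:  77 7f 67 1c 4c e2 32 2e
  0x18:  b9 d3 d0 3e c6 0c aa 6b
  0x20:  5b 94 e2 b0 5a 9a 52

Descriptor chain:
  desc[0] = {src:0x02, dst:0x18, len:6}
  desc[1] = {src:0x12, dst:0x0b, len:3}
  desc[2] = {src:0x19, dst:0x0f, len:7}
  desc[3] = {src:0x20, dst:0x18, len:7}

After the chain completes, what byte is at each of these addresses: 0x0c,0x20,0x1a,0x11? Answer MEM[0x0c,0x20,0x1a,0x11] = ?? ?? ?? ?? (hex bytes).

MEM[0x0c,0x20,0x1a,0x11] = 1c 5b e2 de

D0: mem[0x18..0x1d] <- [38 7f ed de 79 23]
D1: mem[0x0b..0x0d] <- [67 1c 4c]
D2: mem[0x0f..0x15] <- [7f ed de 79 23 aa 6b]
D3: mem[0x18..0x1e] <- [5b 94 e2 b0 5a 9a 52]
query mem[0x0c]=0x1c, mem[0x20]=0x5b, mem[0x1a]=0xe2, mem[0x11]=0xde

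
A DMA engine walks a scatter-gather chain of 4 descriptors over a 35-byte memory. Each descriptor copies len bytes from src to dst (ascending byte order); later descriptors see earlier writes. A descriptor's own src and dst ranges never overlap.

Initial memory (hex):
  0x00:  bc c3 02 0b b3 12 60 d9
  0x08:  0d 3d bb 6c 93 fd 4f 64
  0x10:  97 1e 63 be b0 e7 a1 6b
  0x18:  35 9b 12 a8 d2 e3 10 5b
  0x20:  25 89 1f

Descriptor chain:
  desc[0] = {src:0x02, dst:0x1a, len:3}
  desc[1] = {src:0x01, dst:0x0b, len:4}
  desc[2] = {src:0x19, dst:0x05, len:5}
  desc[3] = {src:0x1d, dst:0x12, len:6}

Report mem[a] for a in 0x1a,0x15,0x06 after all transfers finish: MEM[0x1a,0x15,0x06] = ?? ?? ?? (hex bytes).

  after D0: wrote 3B at 0x1a = 020bb3
  after D1: wrote 4B at 0x0b = c3020bb3
  after D2: wrote 5B at 0x05 = 9b020bb3e3
  after D3: wrote 6B at 0x12 = e3105b25891f
query mem[0x1a]=0x02, mem[0x15]=0x25, mem[0x06]=0x02

MEM[0x1a,0x15,0x06] = 02 25 02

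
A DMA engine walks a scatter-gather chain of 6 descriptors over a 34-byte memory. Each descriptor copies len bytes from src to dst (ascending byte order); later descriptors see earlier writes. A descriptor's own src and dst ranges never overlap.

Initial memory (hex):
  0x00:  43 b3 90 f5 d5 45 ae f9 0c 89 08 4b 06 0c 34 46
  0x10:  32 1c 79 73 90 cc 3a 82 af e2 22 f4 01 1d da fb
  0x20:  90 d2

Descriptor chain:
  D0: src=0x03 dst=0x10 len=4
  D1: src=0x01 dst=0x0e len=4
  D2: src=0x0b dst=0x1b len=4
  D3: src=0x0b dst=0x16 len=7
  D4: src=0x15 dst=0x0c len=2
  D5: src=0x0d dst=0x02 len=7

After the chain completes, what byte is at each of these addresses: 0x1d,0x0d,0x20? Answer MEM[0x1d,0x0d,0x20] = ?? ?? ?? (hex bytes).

MEM[0x1d,0x0d,0x20] = 0c 4b 90

[0] 0x03->0x10 len=4 : f5 d5 45 ae
[1] 0x01->0x0e len=4 : b3 90 f5 d5
[2] 0x0b->0x1b len=4 : 4b 06 0c b3
[3] 0x0b->0x16 len=7 : 4b 06 0c b3 90 f5 d5
[4] 0x15->0x0c len=2 : cc 4b
[5] 0x0d->0x02 len=7 : 4b b3 90 f5 d5 45 ae
query mem[0x1d]=0x0c, mem[0x0d]=0x4b, mem[0x20]=0x90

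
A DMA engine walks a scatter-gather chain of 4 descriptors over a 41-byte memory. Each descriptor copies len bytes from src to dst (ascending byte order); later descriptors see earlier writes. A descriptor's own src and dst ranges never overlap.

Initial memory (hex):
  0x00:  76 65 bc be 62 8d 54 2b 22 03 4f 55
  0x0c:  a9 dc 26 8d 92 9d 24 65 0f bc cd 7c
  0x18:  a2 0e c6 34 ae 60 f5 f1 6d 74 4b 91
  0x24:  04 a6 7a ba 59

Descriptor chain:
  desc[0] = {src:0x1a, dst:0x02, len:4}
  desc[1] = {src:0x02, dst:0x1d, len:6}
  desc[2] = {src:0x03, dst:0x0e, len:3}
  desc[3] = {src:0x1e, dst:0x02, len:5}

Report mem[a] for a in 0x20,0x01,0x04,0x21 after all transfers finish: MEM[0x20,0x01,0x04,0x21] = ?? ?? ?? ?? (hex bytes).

  after D0: wrote 4B at 0x02 = c634ae60
  after D1: wrote 6B at 0x1d = c634ae60542b
  after D2: wrote 3B at 0x0e = 34ae60
  after D3: wrote 5B at 0x02 = 34ae60542b
query mem[0x20]=0x60, mem[0x01]=0x65, mem[0x04]=0x60, mem[0x21]=0x54

MEM[0x20,0x01,0x04,0x21] = 60 65 60 54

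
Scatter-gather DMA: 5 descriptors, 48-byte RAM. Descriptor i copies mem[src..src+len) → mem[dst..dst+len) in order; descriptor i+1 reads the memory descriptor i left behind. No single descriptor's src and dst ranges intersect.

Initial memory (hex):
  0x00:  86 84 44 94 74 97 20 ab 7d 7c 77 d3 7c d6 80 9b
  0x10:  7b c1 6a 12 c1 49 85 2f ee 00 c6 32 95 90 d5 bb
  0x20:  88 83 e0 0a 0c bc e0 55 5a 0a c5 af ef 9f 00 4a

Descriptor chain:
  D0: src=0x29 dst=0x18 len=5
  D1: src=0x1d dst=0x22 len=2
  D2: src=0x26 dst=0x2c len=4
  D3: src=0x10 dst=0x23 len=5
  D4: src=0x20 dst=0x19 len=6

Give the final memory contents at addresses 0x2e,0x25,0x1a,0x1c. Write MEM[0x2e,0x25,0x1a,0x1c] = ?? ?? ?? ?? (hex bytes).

MEM[0x2e,0x25,0x1a,0x1c] = 5a 6a 83 7b

[0] 0x29->0x18 len=5 : 0a c5 af ef 9f
[1] 0x1d->0x22 len=2 : 90 d5
[2] 0x26->0x2c len=4 : e0 55 5a 0a
[3] 0x10->0x23 len=5 : 7b c1 6a 12 c1
[4] 0x20->0x19 len=6 : 88 83 90 7b c1 6a
query mem[0x2e]=0x5a, mem[0x25]=0x6a, mem[0x1a]=0x83, mem[0x1c]=0x7b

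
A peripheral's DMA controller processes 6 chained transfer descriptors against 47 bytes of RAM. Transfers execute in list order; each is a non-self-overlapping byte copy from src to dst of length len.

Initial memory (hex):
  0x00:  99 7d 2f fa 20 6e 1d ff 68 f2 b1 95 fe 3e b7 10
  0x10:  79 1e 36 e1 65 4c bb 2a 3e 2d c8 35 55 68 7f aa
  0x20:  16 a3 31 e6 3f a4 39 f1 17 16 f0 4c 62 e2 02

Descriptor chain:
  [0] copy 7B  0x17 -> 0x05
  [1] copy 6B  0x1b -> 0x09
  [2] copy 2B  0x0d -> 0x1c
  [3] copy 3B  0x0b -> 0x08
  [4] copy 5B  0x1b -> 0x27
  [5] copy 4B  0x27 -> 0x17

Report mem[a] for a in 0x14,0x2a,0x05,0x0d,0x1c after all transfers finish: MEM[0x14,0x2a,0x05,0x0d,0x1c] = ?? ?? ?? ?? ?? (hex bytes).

MEM[0x14,0x2a,0x05,0x0d,0x1c] = 65 7f 2a aa aa

D0: mem[0x05..0x0b] <- [2a 3e 2d c8 35 55 68]
D1: mem[0x09..0x0e] <- [35 55 68 7f aa 16]
D2: mem[0x1c..0x1d] <- [aa 16]
D3: mem[0x08..0x0a] <- [68 7f aa]
D4: mem[0x27..0x2b] <- [35 aa 16 7f aa]
D5: mem[0x17..0x1a] <- [35 aa 16 7f]
query mem[0x14]=0x65, mem[0x2a]=0x7f, mem[0x05]=0x2a, mem[0x0d]=0xaa, mem[0x1c]=0xaa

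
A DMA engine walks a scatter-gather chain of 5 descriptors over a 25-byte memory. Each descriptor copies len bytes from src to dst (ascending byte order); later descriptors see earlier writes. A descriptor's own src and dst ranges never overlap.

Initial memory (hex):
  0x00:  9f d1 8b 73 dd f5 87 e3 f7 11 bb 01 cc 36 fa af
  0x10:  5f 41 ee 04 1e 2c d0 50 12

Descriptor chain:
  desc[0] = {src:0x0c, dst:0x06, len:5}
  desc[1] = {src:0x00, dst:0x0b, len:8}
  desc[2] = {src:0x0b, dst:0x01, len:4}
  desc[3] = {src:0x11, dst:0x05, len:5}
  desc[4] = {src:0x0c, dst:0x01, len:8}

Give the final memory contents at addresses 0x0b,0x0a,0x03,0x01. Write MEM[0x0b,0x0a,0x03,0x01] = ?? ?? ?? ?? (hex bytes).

MEM[0x0b,0x0a,0x03,0x01] = 9f 5f 73 d1

[0] 0x0c->0x06 len=5 : cc 36 fa af 5f
[1] 0x00->0x0b len=8 : 9f d1 8b 73 dd f5 cc 36
[2] 0x0b->0x01 len=4 : 9f d1 8b 73
[3] 0x11->0x05 len=5 : cc 36 04 1e 2c
[4] 0x0c->0x01 len=8 : d1 8b 73 dd f5 cc 36 04
query mem[0x0b]=0x9f, mem[0x0a]=0x5f, mem[0x03]=0x73, mem[0x01]=0xd1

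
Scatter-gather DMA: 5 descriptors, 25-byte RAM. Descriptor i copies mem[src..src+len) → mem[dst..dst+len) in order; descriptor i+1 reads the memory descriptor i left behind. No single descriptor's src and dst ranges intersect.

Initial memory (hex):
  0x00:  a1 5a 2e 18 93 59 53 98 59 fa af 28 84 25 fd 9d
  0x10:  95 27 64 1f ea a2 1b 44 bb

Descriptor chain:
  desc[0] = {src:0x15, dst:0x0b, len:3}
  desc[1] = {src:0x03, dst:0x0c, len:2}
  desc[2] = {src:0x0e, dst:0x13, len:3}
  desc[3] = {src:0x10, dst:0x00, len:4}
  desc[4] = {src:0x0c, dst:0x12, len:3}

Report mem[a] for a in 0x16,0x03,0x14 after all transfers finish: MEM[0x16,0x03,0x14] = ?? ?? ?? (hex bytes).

MEM[0x16,0x03,0x14] = 1b fd fd

#0 dst[0x0b+3] := {0xa2,0x1b,0x44}
#1 dst[0x0c+2] := {0x18,0x93}
#2 dst[0x13+3] := {0xfd,0x9d,0x95}
#3 dst[0x00+4] := {0x95,0x27,0x64,0xfd}
#4 dst[0x12+3] := {0x18,0x93,0xfd}
query mem[0x16]=0x1b, mem[0x03]=0xfd, mem[0x14]=0xfd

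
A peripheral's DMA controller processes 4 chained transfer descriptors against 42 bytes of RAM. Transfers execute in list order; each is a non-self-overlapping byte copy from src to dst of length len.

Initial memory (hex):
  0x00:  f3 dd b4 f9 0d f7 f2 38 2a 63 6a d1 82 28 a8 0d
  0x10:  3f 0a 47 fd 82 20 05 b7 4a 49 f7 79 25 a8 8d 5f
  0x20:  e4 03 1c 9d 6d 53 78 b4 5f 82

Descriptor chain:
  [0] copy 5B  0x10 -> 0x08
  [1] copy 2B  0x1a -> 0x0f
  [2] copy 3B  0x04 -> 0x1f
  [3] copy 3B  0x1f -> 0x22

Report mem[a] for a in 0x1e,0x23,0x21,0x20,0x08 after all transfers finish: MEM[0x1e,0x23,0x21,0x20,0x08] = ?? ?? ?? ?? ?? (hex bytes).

MEM[0x1e,0x23,0x21,0x20,0x08] = 8d f7 f2 f7 3f

D0: mem[0x08..0x0c] <- [3f 0a 47 fd 82]
D1: mem[0x0f..0x10] <- [f7 79]
D2: mem[0x1f..0x21] <- [0d f7 f2]
D3: mem[0x22..0x24] <- [0d f7 f2]
query mem[0x1e]=0x8d, mem[0x23]=0xf7, mem[0x21]=0xf2, mem[0x20]=0xf7, mem[0x08]=0x3f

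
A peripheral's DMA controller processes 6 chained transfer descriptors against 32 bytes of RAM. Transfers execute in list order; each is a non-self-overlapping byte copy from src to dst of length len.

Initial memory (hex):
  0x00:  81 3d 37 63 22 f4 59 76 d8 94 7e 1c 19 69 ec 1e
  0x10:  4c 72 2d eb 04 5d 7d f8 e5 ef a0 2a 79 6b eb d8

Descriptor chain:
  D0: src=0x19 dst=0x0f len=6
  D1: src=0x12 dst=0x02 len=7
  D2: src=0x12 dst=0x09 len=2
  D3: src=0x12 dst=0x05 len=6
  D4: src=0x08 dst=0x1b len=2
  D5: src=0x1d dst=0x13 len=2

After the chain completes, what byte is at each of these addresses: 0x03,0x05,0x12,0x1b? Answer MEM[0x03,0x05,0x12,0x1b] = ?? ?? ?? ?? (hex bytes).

MEM[0x03,0x05,0x12,0x1b] = 6b 79 79 5d

#0 dst[0x0f+6] := {0xef,0xa0,0x2a,0x79,0x6b,0xeb}
#1 dst[0x02+7] := {0x79,0x6b,0xeb,0x5d,0x7d,0xf8,0xe5}
#2 dst[0x09+2] := {0x79,0x6b}
#3 dst[0x05+6] := {0x79,0x6b,0xeb,0x5d,0x7d,0xf8}
#4 dst[0x1b+2] := {0x5d,0x7d}
#5 dst[0x13+2] := {0x6b,0xeb}
query mem[0x03]=0x6b, mem[0x05]=0x79, mem[0x12]=0x79, mem[0x1b]=0x5d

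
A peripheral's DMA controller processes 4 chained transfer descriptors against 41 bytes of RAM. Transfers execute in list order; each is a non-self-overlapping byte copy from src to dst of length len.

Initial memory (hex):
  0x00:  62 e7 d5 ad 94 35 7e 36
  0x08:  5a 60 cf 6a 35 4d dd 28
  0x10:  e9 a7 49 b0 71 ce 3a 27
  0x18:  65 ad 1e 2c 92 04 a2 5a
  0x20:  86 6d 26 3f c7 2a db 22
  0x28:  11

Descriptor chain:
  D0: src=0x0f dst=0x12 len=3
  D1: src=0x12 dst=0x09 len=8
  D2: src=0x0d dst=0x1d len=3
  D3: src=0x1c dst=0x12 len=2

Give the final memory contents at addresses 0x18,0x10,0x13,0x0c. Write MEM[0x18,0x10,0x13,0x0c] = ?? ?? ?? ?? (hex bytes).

MEM[0x18,0x10,0x13,0x0c] = 65 ad 3a ce

D0: mem[0x12..0x14] <- [28 e9 a7]
D1: mem[0x09..0x10] <- [28 e9 a7 ce 3a 27 65 ad]
D2: mem[0x1d..0x1f] <- [3a 27 65]
D3: mem[0x12..0x13] <- [92 3a]
query mem[0x18]=0x65, mem[0x10]=0xad, mem[0x13]=0x3a, mem[0x0c]=0xce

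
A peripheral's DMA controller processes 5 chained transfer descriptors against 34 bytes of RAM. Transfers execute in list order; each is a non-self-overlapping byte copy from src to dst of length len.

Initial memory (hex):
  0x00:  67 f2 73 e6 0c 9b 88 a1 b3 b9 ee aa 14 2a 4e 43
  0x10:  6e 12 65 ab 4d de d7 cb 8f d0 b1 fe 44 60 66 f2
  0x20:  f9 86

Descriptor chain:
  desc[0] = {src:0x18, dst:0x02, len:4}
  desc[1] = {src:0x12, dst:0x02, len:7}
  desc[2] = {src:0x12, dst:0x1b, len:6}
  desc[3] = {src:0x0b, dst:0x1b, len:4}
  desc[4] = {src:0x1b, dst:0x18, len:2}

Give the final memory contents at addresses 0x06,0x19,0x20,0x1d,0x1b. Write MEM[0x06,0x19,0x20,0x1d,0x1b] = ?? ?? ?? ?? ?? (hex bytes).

MEM[0x06,0x19,0x20,0x1d,0x1b] = d7 14 cb 2a aa

[0] 0x18->0x02 len=4 : 8f d0 b1 fe
[1] 0x12->0x02 len=7 : 65 ab 4d de d7 cb 8f
[2] 0x12->0x1b len=6 : 65 ab 4d de d7 cb
[3] 0x0b->0x1b len=4 : aa 14 2a 4e
[4] 0x1b->0x18 len=2 : aa 14
query mem[0x06]=0xd7, mem[0x19]=0x14, mem[0x20]=0xcb, mem[0x1d]=0x2a, mem[0x1b]=0xaa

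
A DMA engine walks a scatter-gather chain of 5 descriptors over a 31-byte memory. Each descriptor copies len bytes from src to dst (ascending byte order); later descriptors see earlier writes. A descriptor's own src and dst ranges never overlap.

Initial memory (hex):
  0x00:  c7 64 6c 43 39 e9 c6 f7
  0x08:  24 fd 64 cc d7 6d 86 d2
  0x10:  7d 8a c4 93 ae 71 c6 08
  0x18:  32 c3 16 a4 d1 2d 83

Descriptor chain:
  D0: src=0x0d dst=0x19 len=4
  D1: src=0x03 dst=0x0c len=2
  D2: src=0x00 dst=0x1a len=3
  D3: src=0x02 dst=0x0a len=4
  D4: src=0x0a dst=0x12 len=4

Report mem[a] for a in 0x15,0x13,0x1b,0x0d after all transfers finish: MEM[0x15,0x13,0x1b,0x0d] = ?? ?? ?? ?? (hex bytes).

MEM[0x15,0x13,0x1b,0x0d] = e9 43 64 e9

  after D0: wrote 4B at 0x19 = 6d86d27d
  after D1: wrote 2B at 0x0c = 4339
  after D2: wrote 3B at 0x1a = c7646c
  after D3: wrote 4B at 0x0a = 6c4339e9
  after D4: wrote 4B at 0x12 = 6c4339e9
query mem[0x15]=0xe9, mem[0x13]=0x43, mem[0x1b]=0x64, mem[0x0d]=0xe9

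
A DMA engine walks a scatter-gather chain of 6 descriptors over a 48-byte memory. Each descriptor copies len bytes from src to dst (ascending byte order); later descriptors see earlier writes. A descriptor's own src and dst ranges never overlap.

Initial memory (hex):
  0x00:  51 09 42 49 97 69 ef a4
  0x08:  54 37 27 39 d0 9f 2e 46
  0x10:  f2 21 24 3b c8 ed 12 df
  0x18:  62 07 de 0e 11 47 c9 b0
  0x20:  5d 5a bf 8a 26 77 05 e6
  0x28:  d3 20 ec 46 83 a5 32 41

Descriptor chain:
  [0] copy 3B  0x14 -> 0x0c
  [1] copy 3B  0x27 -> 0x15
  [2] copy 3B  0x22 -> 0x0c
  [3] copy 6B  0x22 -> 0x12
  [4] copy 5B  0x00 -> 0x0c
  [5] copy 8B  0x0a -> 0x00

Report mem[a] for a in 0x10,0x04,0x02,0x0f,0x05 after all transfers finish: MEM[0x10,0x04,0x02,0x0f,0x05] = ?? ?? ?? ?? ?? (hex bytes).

D0: mem[0x0c..0x0e] <- [c8 ed 12]
D1: mem[0x15..0x17] <- [e6 d3 20]
D2: mem[0x0c..0x0e] <- [bf 8a 26]
D3: mem[0x12..0x17] <- [bf 8a 26 77 05 e6]
D4: mem[0x0c..0x10] <- [51 09 42 49 97]
D5: mem[0x00..0x07] <- [27 39 51 09 42 49 97 21]
query mem[0x10]=0x97, mem[0x04]=0x42, mem[0x02]=0x51, mem[0x0f]=0x49, mem[0x05]=0x49

MEM[0x10,0x04,0x02,0x0f,0x05] = 97 42 51 49 49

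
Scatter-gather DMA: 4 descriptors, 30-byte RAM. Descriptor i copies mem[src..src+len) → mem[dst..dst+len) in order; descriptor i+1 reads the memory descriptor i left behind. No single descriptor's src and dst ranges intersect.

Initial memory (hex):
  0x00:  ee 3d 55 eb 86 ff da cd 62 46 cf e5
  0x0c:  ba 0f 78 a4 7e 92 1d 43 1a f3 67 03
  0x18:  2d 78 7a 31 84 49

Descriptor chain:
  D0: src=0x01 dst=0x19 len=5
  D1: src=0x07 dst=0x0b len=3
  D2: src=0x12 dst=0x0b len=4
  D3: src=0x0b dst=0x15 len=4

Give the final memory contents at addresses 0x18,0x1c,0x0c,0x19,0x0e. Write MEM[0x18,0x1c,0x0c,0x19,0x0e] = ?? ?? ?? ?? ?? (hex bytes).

D0: mem[0x19..0x1d] <- [3d 55 eb 86 ff]
D1: mem[0x0b..0x0d] <- [cd 62 46]
D2: mem[0x0b..0x0e] <- [1d 43 1a f3]
D3: mem[0x15..0x18] <- [1d 43 1a f3]
query mem[0x18]=0xf3, mem[0x1c]=0x86, mem[0x0c]=0x43, mem[0x19]=0x3d, mem[0x0e]=0xf3

MEM[0x18,0x1c,0x0c,0x19,0x0e] = f3 86 43 3d f3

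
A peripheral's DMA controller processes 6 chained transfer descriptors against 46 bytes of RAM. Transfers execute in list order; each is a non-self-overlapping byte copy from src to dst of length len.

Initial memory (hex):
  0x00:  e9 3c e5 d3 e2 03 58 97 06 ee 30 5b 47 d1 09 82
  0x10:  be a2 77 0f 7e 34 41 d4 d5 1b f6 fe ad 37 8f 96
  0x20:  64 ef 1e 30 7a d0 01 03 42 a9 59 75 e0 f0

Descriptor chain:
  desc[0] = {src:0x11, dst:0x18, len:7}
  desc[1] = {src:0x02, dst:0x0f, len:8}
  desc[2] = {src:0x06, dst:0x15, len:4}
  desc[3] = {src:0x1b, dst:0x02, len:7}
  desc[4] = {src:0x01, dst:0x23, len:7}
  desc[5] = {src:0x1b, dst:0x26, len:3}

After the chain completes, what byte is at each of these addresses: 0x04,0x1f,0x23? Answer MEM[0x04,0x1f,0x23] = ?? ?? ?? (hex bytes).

[0] 0x11->0x18 len=7 : a2 77 0f 7e 34 41 d4
[1] 0x02->0x0f len=8 : e5 d3 e2 03 58 97 06 ee
[2] 0x06->0x15 len=4 : 58 97 06 ee
[3] 0x1b->0x02 len=7 : 7e 34 41 d4 96 64 ef
[4] 0x01->0x23 len=7 : 3c 7e 34 41 d4 96 64
[5] 0x1b->0x26 len=3 : 7e 34 41
query mem[0x04]=0x41, mem[0x1f]=0x96, mem[0x23]=0x3c

MEM[0x04,0x1f,0x23] = 41 96 3c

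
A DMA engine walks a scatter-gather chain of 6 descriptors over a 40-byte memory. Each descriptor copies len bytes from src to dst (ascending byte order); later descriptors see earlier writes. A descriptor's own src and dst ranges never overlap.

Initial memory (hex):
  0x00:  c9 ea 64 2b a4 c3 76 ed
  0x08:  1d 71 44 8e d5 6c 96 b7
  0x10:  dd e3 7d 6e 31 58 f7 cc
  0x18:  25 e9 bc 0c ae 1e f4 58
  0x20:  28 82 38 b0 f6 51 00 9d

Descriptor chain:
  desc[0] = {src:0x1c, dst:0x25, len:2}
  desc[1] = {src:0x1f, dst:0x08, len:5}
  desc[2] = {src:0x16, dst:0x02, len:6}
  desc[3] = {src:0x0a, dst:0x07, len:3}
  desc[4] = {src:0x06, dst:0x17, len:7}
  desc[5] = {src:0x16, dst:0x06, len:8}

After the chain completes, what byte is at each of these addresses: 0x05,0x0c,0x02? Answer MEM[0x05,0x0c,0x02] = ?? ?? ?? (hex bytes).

[0] 0x1c->0x25 len=2 : ae 1e
[1] 0x1f->0x08 len=5 : 58 28 82 38 b0
[2] 0x16->0x02 len=6 : f7 cc 25 e9 bc 0c
[3] 0x0a->0x07 len=3 : 82 38 b0
[4] 0x06->0x17 len=7 : bc 82 38 b0 82 38 b0
[5] 0x16->0x06 len=8 : f7 bc 82 38 b0 82 38 b0
query mem[0x05]=0xe9, mem[0x0c]=0x38, mem[0x02]=0xf7

MEM[0x05,0x0c,0x02] = e9 38 f7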